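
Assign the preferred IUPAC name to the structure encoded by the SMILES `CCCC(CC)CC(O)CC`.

Counting along the main chain through the –OH group gives 8 carbons: the parent is octane.
The highest-priority functional group is an alcohol (–OH), so the name ends in -ol.
Number the chain so that numbering from this end puts the hydroxyl group at C-3 rather than C-6.
This places the hydroxyl at C-3; an ethyl group at C-5.
The name is 5-ethyloctan-3-ol.

5-ethyloctan-3-ol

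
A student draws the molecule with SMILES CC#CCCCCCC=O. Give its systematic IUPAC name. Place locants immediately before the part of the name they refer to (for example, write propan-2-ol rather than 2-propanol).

non-7-ynal

The longest chain bearing the –CHO group and the multiple bond is 9 carbons long (nonane).
The highest-priority functional group is an aldehyde (terminal –CHO), so the name ends in -al.
The chain contains a C≡C triple bond, so the unsaturation ending is -yne.
The numbering direction is chosen so that the aldehyde carbon is C-1 by definition.
This places the triple bond between C-7 and C-8.
Putting it together: non-7-ynal.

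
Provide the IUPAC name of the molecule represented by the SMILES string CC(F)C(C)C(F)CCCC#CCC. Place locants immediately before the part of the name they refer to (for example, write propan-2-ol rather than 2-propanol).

The longest chain bearing the multiple bond is 11 carbons long (undecane).
The chain contains a C≡C triple bond, so the unsaturation ending is -yne.
Number the chain so that numbering from this end puts the triple bond at C-3 rather than C-8.
With this numbering: the triple bond between C-3 and C-4; fluoro groups at C-8 and C-10; a methyl group at C-9.
Prefixes are listed alphabetically: fluoro, methyl.
Assembling the pieces gives 8,10-difluoro-9-methylundec-3-yne.

8,10-difluoro-9-methylundec-3-yne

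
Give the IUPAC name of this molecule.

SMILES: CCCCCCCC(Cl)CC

3-chlorodecane

The longest continuous carbon chain has 10 atoms, so the parent hydride is decane.
The numbering direction is chosen so that the substituent locant set {3} is lower than {8} at the first point of difference.
That gives a chloro group at C-3.
Putting it together: 3-chlorodecane.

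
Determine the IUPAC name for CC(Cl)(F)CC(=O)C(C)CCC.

The longest chain bearing the carbonyl is 8 carbons long (octane).
A ketone (C=O on an internal carbon) is the principal characteristic group, giving the suffix -one.
Number the chain so that numbering from this end puts the carbonyl group at C-4 rather than C-5.
This places the carbonyl at C-4; a chloro group at C-2; a fluoro group at C-2; a methyl group at C-5.
The substituents are ordered alphabetically, ignoring any di-/tri- multipliers.
The name is 2-chloro-2-fluoro-5-methyloctan-4-one.

2-chloro-2-fluoro-5-methyloctan-4-one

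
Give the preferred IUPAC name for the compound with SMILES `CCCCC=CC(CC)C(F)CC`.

Counting along the main chain through the multiple bond gives 10 carbons: the parent is decane.
The chain contains a C=C double bond, so the unsaturation ending is -ene.
Choose the numbering such that the substituent locant set {3,4} is lower than {7,8} at the first point of difference.
That gives the double bond between C-5 and C-6; an ethyl group at C-4; a fluoro group at C-3.
The substituents are ordered alphabetically, ignoring any di-/tri- multipliers.
The name is 4-ethyl-3-fluorodec-5-ene.

4-ethyl-3-fluorodec-5-ene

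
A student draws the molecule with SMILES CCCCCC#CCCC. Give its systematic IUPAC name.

The longest carbon chain that includes the multiple bond has 10 carbons, so the parent hydride is decane.
A C≡C triple bond in the chain gives the infix -yne-.
The numbering direction is chosen so that numbering from this end puts the triple bond at C-4 rather than C-6.
That gives the triple bond between C-4 and C-5.
The name is dec-4-yne.

dec-4-yne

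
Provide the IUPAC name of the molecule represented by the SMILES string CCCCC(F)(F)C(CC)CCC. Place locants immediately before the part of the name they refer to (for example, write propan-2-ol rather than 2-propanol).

The longest carbon chain is 9 atoms: the parent is nonane.
The numbering direction is chosen so that the substituent locant set {4,5,5} is lower than {5,5,6} at the first point of difference.
This places an ethyl group at C-4; two fluoro groups at C-5.
Prefixes are listed alphabetically: ethyl, fluoro.
Putting it together: 4-ethyl-5,5-difluorononane.

4-ethyl-5,5-difluorononane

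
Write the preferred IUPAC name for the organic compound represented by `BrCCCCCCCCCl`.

The longest carbon chain is 8 atoms: the parent is octane.
The numbering direction is chosen so that the locant sets are identical either way, so the alphabetically earlier bromo substituent takes the lower locant (1 rather than 8).
That gives a bromo group at C-1; a chloro group at C-8.
The substituents are ordered alphabetically, ignoring any di-/tri- multipliers.
Putting it together: 1-bromo-8-chlorooctane.

1-bromo-8-chlorooctane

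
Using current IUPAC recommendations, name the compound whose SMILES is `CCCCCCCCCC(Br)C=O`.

The longest chain bearing the –CHO group is 11 carbons long (undecane).
An aldehyde (terminal –CHO) is the principal characteristic group, giving the suffix -al.
Number the chain so that the aldehyde carbon is C-1 by definition.
This places a bromo group at C-2.
The name is 2-bromoundecanal.

2-bromoundecanal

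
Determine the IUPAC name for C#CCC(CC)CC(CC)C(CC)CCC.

Counting along the main chain through the multiple bond gives 10 carbons: the parent is decane.
The chain contains a C≡C triple bond, so the unsaturation ending is -yne.
The numbering direction is chosen so that numbering from this end puts the triple bond at C-1 rather than C-9.
This places the triple bond between C-1 and C-2; ethyl groups at C-4 and C-6 and C-7.
The name is 4,6,7-triethyldec-1-yne.

4,6,7-triethyldec-1-yne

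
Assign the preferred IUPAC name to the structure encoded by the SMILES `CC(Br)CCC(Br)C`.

The longest continuous carbon chain has 6 atoms, so the parent hydride is hexane.
The molecule is symmetric, so either numbering direction gives the same locants.
This places bromo groups at C-2 and C-5.
Assembling the pieces gives 2,5-dibromohexane.

2,5-dibromohexane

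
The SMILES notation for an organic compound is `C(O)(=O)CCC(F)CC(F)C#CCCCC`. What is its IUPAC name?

Counting along the main chain through the –COOH group and the multiple bond gives 12 carbons: the parent is dodecane.
A carboxylic acid (terminal –COOH) is the principal characteristic group, giving the suffix -oic acid.
A C≡C triple bond in the chain gives the infix -yne-.
Choose the numbering such that the carboxylic acid carbon is C-1 by definition.
With this numbering: the triple bond between C-7 and C-8; fluoro groups at C-4 and C-6.
Putting it together: 4,6-difluorododec-7-ynoic acid.

4,6-difluorododec-7-ynoic acid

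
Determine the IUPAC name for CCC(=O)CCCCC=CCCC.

dodec-8-en-3-one

The longest chain bearing the carbonyl and the multiple bond is 12 carbons long (dodecane).
The highest-priority functional group is a ketone (C=O on an internal carbon), so the name ends in -one.
The chain contains a C=C double bond, so the unsaturation ending is -ene.
Choose the numbering such that numbering from this end puts the carbonyl group at C-3 rather than C-10.
With this numbering: the carbonyl at C-3; the double bond between C-8 and C-9.
The name is dodec-8-en-3-one.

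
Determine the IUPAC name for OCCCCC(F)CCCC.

5-fluorononan-1-ol

The longest chain bearing the –OH group is 9 carbons long (nonane).
An alcohol (–OH) is the principal characteristic group, giving the suffix -ol.
Choose the numbering such that numbering from this end puts the hydroxyl group at C-1 rather than C-9.
This places the hydroxyl at C-1; a fluoro group at C-5.
The name is 5-fluorononan-1-ol.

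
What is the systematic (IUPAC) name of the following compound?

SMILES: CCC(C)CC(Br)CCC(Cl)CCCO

7-bromo-4-chloro-9-methylundecan-1-ol

The longest chain bearing the –OH group is 11 carbons long (undecane).
The principal characteristic group is an alcohol (–OH), named with the suffix -ol.
Choose the numbering such that numbering from this end puts the hydroxyl group at C-1 rather than C-11.
That gives the hydroxyl at C-1; a bromo group at C-7; a chloro group at C-4; a methyl group at C-9.
Substituent prefixes are cited in alphabetical order (multiplying prefixes like di-/tri- are ignored for ordering).
Putting it together: 7-bromo-4-chloro-9-methylundecan-1-ol.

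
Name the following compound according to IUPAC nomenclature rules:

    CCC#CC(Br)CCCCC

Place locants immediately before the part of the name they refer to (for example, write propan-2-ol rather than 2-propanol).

5-bromodec-3-yne

Counting along the main chain through the multiple bond gives 10 carbons: the parent is decane.
A C≡C triple bond in the chain gives the infix -yne-.
Number the chain so that numbering from this end puts the triple bond at C-3 rather than C-7.
This places the triple bond between C-3 and C-4; a bromo group at C-5.
Assembling the pieces gives 5-bromodec-3-yne.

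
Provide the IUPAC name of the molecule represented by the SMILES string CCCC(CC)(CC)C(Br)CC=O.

3-bromo-4,4-diethylheptanal

The longest chain bearing the –CHO group is 7 carbons long (heptane).
The highest-priority functional group is an aldehyde (terminal –CHO), so the name ends in -al.
Number the chain so that the aldehyde carbon is C-1 by definition.
That gives a bromo group at C-3; two ethyl groups at C-4.
Substituent prefixes are cited in alphabetical order (multiplying prefixes like di-/tri- are ignored for ordering).
Assembling the pieces gives 3-bromo-4,4-diethylheptanal.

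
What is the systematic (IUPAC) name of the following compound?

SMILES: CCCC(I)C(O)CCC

5-iodooctan-4-ol

Counting along the main chain through the –OH group gives 8 carbons: the parent is octane.
The highest-priority functional group is an alcohol (–OH), so the name ends in -ol.
The numbering direction is chosen so that numbering from this end puts the hydroxyl group at C-4 rather than C-5.
This places the hydroxyl at C-4; an iodo group at C-5.
Putting it together: 5-iodooctan-4-ol.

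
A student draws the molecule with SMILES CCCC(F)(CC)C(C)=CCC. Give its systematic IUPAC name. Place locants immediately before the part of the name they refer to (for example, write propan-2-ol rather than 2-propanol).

5-ethyl-5-fluoro-4-methyloct-3-ene

Counting along the main chain through the multiple bond gives 8 carbons: the parent is octane.
The chain contains a C=C double bond, so the unsaturation ending is -ene.
Choose the numbering such that numbering from this end puts the double bond at C-3 rather than C-5.
This places the double bond between C-3 and C-4; an ethyl group at C-5; a fluoro group at C-5; a methyl group at C-4.
Substituent prefixes are cited in alphabetical order (multiplying prefixes like di-/tri- are ignored for ordering).
Putting it together: 5-ethyl-5-fluoro-4-methyloct-3-ene.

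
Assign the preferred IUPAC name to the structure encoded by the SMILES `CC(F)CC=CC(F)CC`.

2,6-difluorooct-4-ene

The longest carbon chain that includes the multiple bond has 8 carbons, so the parent hydride is octane.
The chain contains a C=C double bond, so the unsaturation ending is -ene.
Number the chain so that the substituent locant set {2,6} is lower than {3,7} at the first point of difference.
With this numbering: the double bond between C-4 and C-5; fluoro groups at C-2 and C-6.
The name is 2,6-difluorooct-4-ene.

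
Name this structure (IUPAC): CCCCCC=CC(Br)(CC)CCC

4-bromo-4-ethylundec-5-ene

Counting along the main chain through the multiple bond gives 11 carbons: the parent is undecane.
The chain contains a C=C double bond, so the unsaturation ending is -ene.
The numbering direction is chosen so that numbering from this end puts the double bond at C-5 rather than C-6.
This places the double bond between C-5 and C-6; a bromo group at C-4; an ethyl group at C-4.
Prefixes are listed alphabetically: bromo, ethyl.
Putting it together: 4-bromo-4-ethylundec-5-ene.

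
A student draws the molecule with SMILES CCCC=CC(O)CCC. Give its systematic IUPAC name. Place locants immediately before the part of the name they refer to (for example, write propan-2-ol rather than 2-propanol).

The longest carbon chain that includes the –OH group and the multiple bond has 9 carbons, so the parent hydride is nonane.
The principal characteristic group is an alcohol (–OH), named with the suffix -ol.
A C=C double bond in the chain gives the infix -ene-.
Choose the numbering such that numbering from this end puts the hydroxyl group at C-4 rather than C-6.
That gives the hydroxyl at C-4; the double bond between C-5 and C-6.
The name is non-5-en-4-ol.

non-5-en-4-ol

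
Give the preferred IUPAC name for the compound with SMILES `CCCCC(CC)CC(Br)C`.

The longest continuous carbon chain has 8 atoms, so the parent hydride is octane.
The numbering direction is chosen so that the substituent locant set {2,4} is lower than {5,7} at the first point of difference.
This places a bromo group at C-2; an ethyl group at C-4.
Substituent prefixes are cited in alphabetical order (multiplying prefixes like di-/tri- are ignored for ordering).
Putting it together: 2-bromo-4-ethyloctane.

2-bromo-4-ethyloctane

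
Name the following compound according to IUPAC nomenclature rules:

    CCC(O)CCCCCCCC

The longest chain bearing the –OH group is 11 carbons long (undecane).
The highest-priority functional group is an alcohol (–OH), so the name ends in -ol.
Number the chain so that numbering from this end puts the hydroxyl group at C-3 rather than C-9.
This places the hydroxyl at C-3.
Assembling the pieces gives undecan-3-ol.

undecan-3-ol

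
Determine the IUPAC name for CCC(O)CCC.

hexan-3-ol

The longest carbon chain that includes the –OH group has 6 carbons, so the parent hydride is hexane.
The principal characteristic group is an alcohol (–OH), named with the suffix -ol.
Number the chain so that numbering from this end puts the hydroxyl group at C-3 rather than C-4.
With this numbering: the hydroxyl at C-3.
Putting it together: hexan-3-ol.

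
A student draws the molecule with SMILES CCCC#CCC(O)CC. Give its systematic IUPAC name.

Counting along the main chain through the –OH group and the multiple bond gives 9 carbons: the parent is nonane.
The highest-priority functional group is an alcohol (–OH), so the name ends in -ol.
A C≡C triple bond in the chain gives the infix -yne-.
Choose the numbering such that numbering from this end puts the hydroxyl group at C-3 rather than C-7.
This places the hydroxyl at C-3; the triple bond between C-5 and C-6.
Assembling the pieces gives non-5-yn-3-ol.

non-5-yn-3-ol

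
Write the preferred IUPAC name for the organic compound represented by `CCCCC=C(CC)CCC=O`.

4-ethylnon-4-enal

Counting along the main chain through the –CHO group and the multiple bond gives 9 carbons: the parent is nonane.
An aldehyde (terminal –CHO) is the principal characteristic group, giving the suffix -al.
The chain contains a C=C double bond, so the unsaturation ending is -ene.
The numbering direction is chosen so that the aldehyde carbon is C-1 by definition.
That gives the double bond between C-4 and C-5; an ethyl group at C-4.
Putting it together: 4-ethylnon-4-enal.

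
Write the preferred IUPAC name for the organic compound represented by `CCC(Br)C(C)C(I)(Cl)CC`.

5-bromo-3-chloro-3-iodo-4-methylheptane

The parent chain contains 7 carbons (heptane).
Choose the numbering such that the substituent locant set {3,3,4,5} is lower than {3,4,5,5} at the first point of difference.
This places a bromo group at C-5; a chloro group at C-3; an iodo group at C-3; a methyl group at C-4.
The substituents are ordered alphabetically, ignoring any di-/tri- multipliers.
Assembling the pieces gives 5-bromo-3-chloro-3-iodo-4-methylheptane.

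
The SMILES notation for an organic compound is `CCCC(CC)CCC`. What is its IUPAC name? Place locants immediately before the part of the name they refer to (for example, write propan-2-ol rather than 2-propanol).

The parent chain contains 7 carbons (heptane).
Numbering from either end gives identical locants here.
That gives an ethyl group at C-4.
Assembling the pieces gives 4-ethylheptane.

4-ethylheptane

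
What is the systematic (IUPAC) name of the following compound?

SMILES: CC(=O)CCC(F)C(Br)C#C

The longest chain bearing the carbonyl and the multiple bond is 8 carbons long (octane).
A ketone (C=O on an internal carbon) is the principal characteristic group, giving the suffix -one.
A C≡C triple bond in the chain gives the infix -yne-.
Choose the numbering such that numbering from this end puts the carbonyl group at C-2 rather than C-7.
With this numbering: the carbonyl at C-2; the triple bond between C-7 and C-8; a bromo group at C-6; a fluoro group at C-5.
Substituent prefixes are cited in alphabetical order (multiplying prefixes like di-/tri- are ignored for ordering).
Assembling the pieces gives 6-bromo-5-fluorooct-7-yn-2-one.

6-bromo-5-fluorooct-7-yn-2-one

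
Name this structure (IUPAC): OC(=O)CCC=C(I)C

5-iodohex-4-enoic acid

Counting along the main chain through the –COOH group and the multiple bond gives 6 carbons: the parent is hexane.
The highest-priority functional group is a carboxylic acid (terminal –COOH), so the name ends in -oic acid.
The chain contains a C=C double bond, so the unsaturation ending is -ene.
Choose the numbering such that the carboxylic acid carbon is C-1 by definition.
This places the double bond between C-4 and C-5; an iodo group at C-5.
Assembling the pieces gives 5-iodohex-4-enoic acid.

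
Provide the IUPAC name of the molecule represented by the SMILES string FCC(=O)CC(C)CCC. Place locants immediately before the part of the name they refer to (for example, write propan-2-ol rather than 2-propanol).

Counting along the main chain through the carbonyl gives 7 carbons: the parent is heptane.
The highest-priority functional group is a ketone (C=O on an internal carbon), so the name ends in -one.
Number the chain so that numbering from this end puts the carbonyl group at C-2 rather than C-6.
With this numbering: the carbonyl at C-2; a fluoro group at C-1; a methyl group at C-4.
The substituents are ordered alphabetically, ignoring any di-/tri- multipliers.
The name is 1-fluoro-4-methylheptan-2-one.

1-fluoro-4-methylheptan-2-one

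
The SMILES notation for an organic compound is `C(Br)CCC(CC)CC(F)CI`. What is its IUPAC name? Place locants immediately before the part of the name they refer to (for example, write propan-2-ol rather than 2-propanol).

The longest carbon chain is 7 atoms: the parent is heptane.
Choose the numbering such that the substituent locant set {1,2,4,7} is lower than {1,4,6,7} at the first point of difference.
That gives a bromo group at C-7; an ethyl group at C-4; a fluoro group at C-2; an iodo group at C-1.
Substituent prefixes are cited in alphabetical order (multiplying prefixes like di-/tri- are ignored for ordering).
The name is 7-bromo-4-ethyl-2-fluoro-1-iodoheptane.

7-bromo-4-ethyl-2-fluoro-1-iodoheptane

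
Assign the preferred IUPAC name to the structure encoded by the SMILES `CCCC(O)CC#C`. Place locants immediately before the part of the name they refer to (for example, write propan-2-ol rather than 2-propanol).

Counting along the main chain through the –OH group and the multiple bond gives 7 carbons: the parent is heptane.
An alcohol (–OH) is the principal characteristic group, giving the suffix -ol.
A C≡C triple bond in the chain gives the infix -yne-.
Number the chain so that numbering from this end puts the triple bond at C-1 rather than C-6.
That gives the hydroxyl at C-4; the triple bond between C-1 and C-2.
Putting it together: hept-1-yn-4-ol.

hept-1-yn-4-ol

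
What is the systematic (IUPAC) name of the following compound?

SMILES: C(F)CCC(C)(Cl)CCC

4-chloro-1-fluoro-4-methylheptane

The longest carbon chain is 7 atoms: the parent is heptane.
The numbering direction is chosen so that the substituent locant set {1,4,4} is lower than {4,4,7} at the first point of difference.
With this numbering: a chloro group at C-4; a fluoro group at C-1; a methyl group at C-4.
Prefixes are listed alphabetically: chloro, fluoro, methyl.
Assembling the pieces gives 4-chloro-1-fluoro-4-methylheptane.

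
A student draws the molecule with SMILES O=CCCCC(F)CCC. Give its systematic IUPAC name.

5-fluorooctanal

Counting along the main chain through the –CHO group gives 8 carbons: the parent is octane.
The highest-priority functional group is an aldehyde (terminal –CHO), so the name ends in -al.
Choose the numbering such that the aldehyde carbon is C-1 by definition.
This places a fluoro group at C-5.
The name is 5-fluorooctanal.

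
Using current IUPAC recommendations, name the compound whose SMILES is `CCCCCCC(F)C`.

2-fluorooctane

The longest carbon chain is 8 atoms: the parent is octane.
Choose the numbering such that the substituent locant set {2} is lower than {7} at the first point of difference.
That gives a fluoro group at C-2.
Putting it together: 2-fluorooctane.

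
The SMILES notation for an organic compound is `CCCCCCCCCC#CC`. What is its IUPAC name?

The longest chain bearing the multiple bond is 12 carbons long (dodecane).
A C≡C triple bond in the chain gives the infix -yne-.
Choose the numbering such that numbering from this end puts the triple bond at C-2 rather than C-10.
That gives the triple bond between C-2 and C-3.
Putting it together: dodec-2-yne.

dodec-2-yne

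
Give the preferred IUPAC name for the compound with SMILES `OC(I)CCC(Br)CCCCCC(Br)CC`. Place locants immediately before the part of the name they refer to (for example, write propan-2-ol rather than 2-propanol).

4,10-dibromo-1-iodododecan-1-ol

Counting along the main chain through the –OH group gives 12 carbons: the parent is dodecane.
The principal characteristic group is an alcohol (–OH), named with the suffix -ol.
Choose the numbering such that numbering from this end puts the hydroxyl group at C-1 rather than C-12.
With this numbering: the hydroxyl at C-1; bromo groups at C-4 and C-10; an iodo group at C-1.
Prefixes are listed alphabetically: bromo, iodo.
The name is 4,10-dibromo-1-iodododecan-1-ol.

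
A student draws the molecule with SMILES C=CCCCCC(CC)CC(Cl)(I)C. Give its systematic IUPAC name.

The longest carbon chain that includes the multiple bond has 10 carbons, so the parent hydride is decane.
The chain contains a C=C double bond, so the unsaturation ending is -ene.
Choose the numbering such that numbering from this end puts the double bond at C-1 rather than C-9.
This places the double bond between C-1 and C-2; a chloro group at C-9; an ethyl group at C-7; an iodo group at C-9.
Substituent prefixes are cited in alphabetical order (multiplying prefixes like di-/tri- are ignored for ordering).
Assembling the pieces gives 9-chloro-7-ethyl-9-iododec-1-ene.

9-chloro-7-ethyl-9-iododec-1-ene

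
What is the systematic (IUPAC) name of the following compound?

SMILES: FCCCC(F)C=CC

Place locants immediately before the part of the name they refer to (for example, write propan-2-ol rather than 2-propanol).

The longest chain bearing the multiple bond is 7 carbons long (heptane).
The chain contains a C=C double bond, so the unsaturation ending is -ene.
The numbering direction is chosen so that numbering from this end puts the double bond at C-2 rather than C-5.
That gives the double bond between C-2 and C-3; fluoro groups at C-4 and C-7.
Assembling the pieces gives 4,7-difluorohept-2-ene.

4,7-difluorohept-2-ene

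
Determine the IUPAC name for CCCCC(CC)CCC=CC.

6-ethyldec-2-ene

The longest chain bearing the multiple bond is 10 carbons long (decane).
There is one C=C double bond, indicated by the ending -ene.
The numbering direction is chosen so that numbering from this end puts the double bond at C-2 rather than C-8.
That gives the double bond between C-2 and C-3; an ethyl group at C-6.
Putting it together: 6-ethyldec-2-ene.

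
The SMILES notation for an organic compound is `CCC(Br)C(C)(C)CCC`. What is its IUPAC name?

3-bromo-4,4-dimethylheptane

The longest carbon chain is 7 atoms: the parent is heptane.
Choose the numbering such that the substituent locant set {3,4,4} is lower than {4,4,5} at the first point of difference.
That gives a bromo group at C-3; two methyl groups at C-4.
Substituent prefixes are cited in alphabetical order (multiplying prefixes like di-/tri- are ignored for ordering).
Assembling the pieces gives 3-bromo-4,4-dimethylheptane.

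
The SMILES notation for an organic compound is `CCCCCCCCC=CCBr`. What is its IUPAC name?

The longest chain bearing the multiple bond is 11 carbons long (undecane).
There is one C=C double bond, indicated by the ending -ene.
Choose the numbering such that numbering from this end puts the double bond at C-2 rather than C-9.
With this numbering: the double bond between C-2 and C-3; a bromo group at C-1.
Putting it together: 1-bromoundec-2-ene.

1-bromoundec-2-ene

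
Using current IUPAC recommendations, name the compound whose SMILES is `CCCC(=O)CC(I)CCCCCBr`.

11-bromo-6-iodoundecan-4-one

Counting along the main chain through the carbonyl gives 11 carbons: the parent is undecane.
The highest-priority functional group is a ketone (C=O on an internal carbon), so the name ends in -one.
Number the chain so that numbering from this end puts the carbonyl group at C-4 rather than C-8.
With this numbering: the carbonyl at C-4; a bromo group at C-11; an iodo group at C-6.
Prefixes are listed alphabetically: bromo, iodo.
The name is 11-bromo-6-iodoundecan-4-one.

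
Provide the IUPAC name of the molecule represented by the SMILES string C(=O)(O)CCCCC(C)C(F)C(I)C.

7-fluoro-8-iodo-6-methylnonanoic acid

Counting along the main chain through the –COOH group gives 9 carbons: the parent is nonane.
The principal characteristic group is a carboxylic acid (terminal –COOH), named with the suffix -oic acid.
The numbering direction is chosen so that the carboxylic acid carbon is C-1 by definition.
With this numbering: a fluoro group at C-7; an iodo group at C-8; a methyl group at C-6.
Substituent prefixes are cited in alphabetical order (multiplying prefixes like di-/tri- are ignored for ordering).
Assembling the pieces gives 7-fluoro-8-iodo-6-methylnonanoic acid.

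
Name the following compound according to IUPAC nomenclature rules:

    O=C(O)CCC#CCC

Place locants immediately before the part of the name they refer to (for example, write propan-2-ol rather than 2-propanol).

hept-4-ynoic acid

The longest carbon chain that includes the –COOH group and the multiple bond has 7 carbons, so the parent hydride is heptane.
The highest-priority functional group is a carboxylic acid (terminal –COOH), so the name ends in -oic acid.
There is one C≡C triple bond, indicated by the ending -yne.
Choose the numbering such that the carboxylic acid carbon is C-1 by definition.
With this numbering: the triple bond between C-4 and C-5.
Putting it together: hept-4-ynoic acid.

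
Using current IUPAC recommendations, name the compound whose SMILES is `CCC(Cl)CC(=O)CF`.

4-chloro-1-fluorohexan-2-one

The longest chain bearing the carbonyl is 6 carbons long (hexane).
A ketone (C=O on an internal carbon) is the principal characteristic group, giving the suffix -one.
Number the chain so that numbering from this end puts the carbonyl group at C-2 rather than C-5.
That gives the carbonyl at C-2; a chloro group at C-4; a fluoro group at C-1.
Prefixes are listed alphabetically: chloro, fluoro.
The name is 4-chloro-1-fluorohexan-2-one.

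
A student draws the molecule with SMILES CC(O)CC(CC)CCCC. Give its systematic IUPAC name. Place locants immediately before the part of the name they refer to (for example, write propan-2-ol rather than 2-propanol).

Counting along the main chain through the –OH group gives 8 carbons: the parent is octane.
The highest-priority functional group is an alcohol (–OH), so the name ends in -ol.
Choose the numbering such that numbering from this end puts the hydroxyl group at C-2 rather than C-7.
With this numbering: the hydroxyl at C-2; an ethyl group at C-4.
The name is 4-ethyloctan-2-ol.

4-ethyloctan-2-ol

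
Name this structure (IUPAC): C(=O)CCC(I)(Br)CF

The longest carbon chain that includes the –CHO group has 5 carbons, so the parent hydride is pentane.
The principal characteristic group is an aldehyde (terminal –CHO), named with the suffix -al.
The numbering direction is chosen so that the aldehyde carbon is C-1 by definition.
That gives a bromo group at C-4; a fluoro group at C-5; an iodo group at C-4.
Substituent prefixes are cited in alphabetical order (multiplying prefixes like di-/tri- are ignored for ordering).
The name is 4-bromo-5-fluoro-4-iodopentanal.

4-bromo-5-fluoro-4-iodopentanal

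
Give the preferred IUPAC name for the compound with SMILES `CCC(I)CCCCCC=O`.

The longest chain bearing the –CHO group is 9 carbons long (nonane).
The highest-priority functional group is an aldehyde (terminal –CHO), so the name ends in -al.
Number the chain so that the aldehyde carbon is C-1 by definition.
This places an iodo group at C-7.
The name is 7-iodononanal.

7-iodononanal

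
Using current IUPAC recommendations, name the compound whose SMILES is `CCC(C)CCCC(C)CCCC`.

3,7-dimethylundecane

The longest carbon chain is 11 atoms: the parent is undecane.
The numbering direction is chosen so that the substituent locant set {3,7} is lower than {5,9} at the first point of difference.
That gives methyl groups at C-3 and C-7.
The name is 3,7-dimethylundecane.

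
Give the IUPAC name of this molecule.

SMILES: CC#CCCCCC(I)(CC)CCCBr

11-bromo-8-ethyl-8-iodoundec-2-yne

Counting along the main chain through the multiple bond gives 11 carbons: the parent is undecane.
A C≡C triple bond in the chain gives the infix -yne-.
Choose the numbering such that numbering from this end puts the triple bond at C-2 rather than C-9.
That gives the triple bond between C-2 and C-3; a bromo group at C-11; an ethyl group at C-8; an iodo group at C-8.
The substituents are ordered alphabetically, ignoring any di-/tri- multipliers.
Putting it together: 11-bromo-8-ethyl-8-iodoundec-2-yne.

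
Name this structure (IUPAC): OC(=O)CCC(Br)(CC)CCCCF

4-bromo-4-ethyl-8-fluorooctanoic acid

The longest chain bearing the –COOH group is 8 carbons long (octane).
The principal characteristic group is a carboxylic acid (terminal –COOH), named with the suffix -oic acid.
Number the chain so that the carboxylic acid carbon is C-1 by definition.
This places a bromo group at C-4; an ethyl group at C-4; a fluoro group at C-8.
Substituent prefixes are cited in alphabetical order (multiplying prefixes like di-/tri- are ignored for ordering).
Assembling the pieces gives 4-bromo-4-ethyl-8-fluorooctanoic acid.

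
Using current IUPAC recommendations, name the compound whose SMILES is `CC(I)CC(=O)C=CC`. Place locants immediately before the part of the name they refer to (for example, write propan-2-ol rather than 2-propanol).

The longest carbon chain that includes the carbonyl and the multiple bond has 7 carbons, so the parent hydride is heptane.
A ketone (C=O on an internal carbon) is the principal characteristic group, giving the suffix -one.
The chain contains a C=C double bond, so the unsaturation ending is -ene.
The numbering direction is chosen so that numbering from this end puts the double bond at C-2 rather than C-5.
With this numbering: the carbonyl at C-4; the double bond between C-2 and C-3; an iodo group at C-6.
The name is 6-iodohept-2-en-4-one.

6-iodohept-2-en-4-one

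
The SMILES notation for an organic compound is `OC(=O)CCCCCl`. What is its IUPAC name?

Counting along the main chain through the –COOH group gives 5 carbons: the parent is pentane.
The principal characteristic group is a carboxylic acid (terminal –COOH), named with the suffix -oic acid.
The numbering direction is chosen so that the carboxylic acid carbon is C-1 by definition.
This places a chloro group at C-5.
Putting it together: 5-chloropentanoic acid.

5-chloropentanoic acid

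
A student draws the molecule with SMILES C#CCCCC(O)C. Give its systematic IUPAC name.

hept-6-yn-2-ol

Counting along the main chain through the –OH group and the multiple bond gives 7 carbons: the parent is heptane.
The highest-priority functional group is an alcohol (–OH), so the name ends in -ol.
There is one C≡C triple bond, indicated by the ending -yne.
The numbering direction is chosen so that numbering from this end puts the hydroxyl group at C-2 rather than C-6.
With this numbering: the hydroxyl at C-2; the triple bond between C-6 and C-7.
The name is hept-6-yn-2-ol.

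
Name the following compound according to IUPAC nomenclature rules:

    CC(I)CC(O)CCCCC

2-iodononan-4-ol

Counting along the main chain through the –OH group gives 9 carbons: the parent is nonane.
The principal characteristic group is an alcohol (–OH), named with the suffix -ol.
Choose the numbering such that numbering from this end puts the hydroxyl group at C-4 rather than C-6.
That gives the hydroxyl at C-4; an iodo group at C-2.
Putting it together: 2-iodononan-4-ol.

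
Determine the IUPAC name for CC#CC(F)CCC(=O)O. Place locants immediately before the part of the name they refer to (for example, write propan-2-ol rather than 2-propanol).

4-fluorohept-5-ynoic acid

Counting along the main chain through the –COOH group and the multiple bond gives 7 carbons: the parent is heptane.
A carboxylic acid (terminal –COOH) is the principal characteristic group, giving the suffix -oic acid.
The chain contains a C≡C triple bond, so the unsaturation ending is -yne.
Choose the numbering such that the carboxylic acid carbon is C-1 by definition.
That gives the triple bond between C-5 and C-6; a fluoro group at C-4.
The name is 4-fluorohept-5-ynoic acid.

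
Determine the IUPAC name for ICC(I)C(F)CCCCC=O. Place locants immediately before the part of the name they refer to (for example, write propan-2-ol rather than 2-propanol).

The longest chain bearing the –CHO group is 8 carbons long (octane).
The highest-priority functional group is an aldehyde (terminal –CHO), so the name ends in -al.
Number the chain so that the aldehyde carbon is C-1 by definition.
With this numbering: a fluoro group at C-6; iodo groups at C-7 and C-8.
The substituents are ordered alphabetically, ignoring any di-/tri- multipliers.
The name is 6-fluoro-7,8-diiodooctanal.

6-fluoro-7,8-diiodooctanal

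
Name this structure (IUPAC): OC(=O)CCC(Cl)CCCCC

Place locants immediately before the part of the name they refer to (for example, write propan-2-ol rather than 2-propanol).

4-chlorononanoic acid

The longest carbon chain that includes the –COOH group has 9 carbons, so the parent hydride is nonane.
The highest-priority functional group is a carboxylic acid (terminal –COOH), so the name ends in -oic acid.
The numbering direction is chosen so that the carboxylic acid carbon is C-1 by definition.
That gives a chloro group at C-4.
The name is 4-chlorononanoic acid.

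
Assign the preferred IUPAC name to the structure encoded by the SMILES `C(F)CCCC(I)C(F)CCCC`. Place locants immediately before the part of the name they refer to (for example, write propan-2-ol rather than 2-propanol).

1,6-difluoro-5-iododecane

The parent chain contains 10 carbons (decane).
The numbering direction is chosen so that the substituent locant set {1,5,6} is lower than {5,6,10} at the first point of difference.
With this numbering: fluoro groups at C-1 and C-6; an iodo group at C-5.
Prefixes are listed alphabetically: fluoro, iodo.
Putting it together: 1,6-difluoro-5-iododecane.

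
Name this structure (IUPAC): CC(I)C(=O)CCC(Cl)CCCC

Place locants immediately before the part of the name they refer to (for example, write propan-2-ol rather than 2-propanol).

6-chloro-2-iododecan-3-one

The longest carbon chain that includes the carbonyl has 10 carbons, so the parent hydride is decane.
The highest-priority functional group is a ketone (C=O on an internal carbon), so the name ends in -one.
Number the chain so that numbering from this end puts the carbonyl group at C-3 rather than C-8.
That gives the carbonyl at C-3; a chloro group at C-6; an iodo group at C-2.
Prefixes are listed alphabetically: chloro, iodo.
The name is 6-chloro-2-iododecan-3-one.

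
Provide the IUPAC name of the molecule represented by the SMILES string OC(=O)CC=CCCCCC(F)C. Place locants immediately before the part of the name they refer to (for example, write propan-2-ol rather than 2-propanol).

9-fluorodec-3-enoic acid

Counting along the main chain through the –COOH group and the multiple bond gives 10 carbons: the parent is decane.
The principal characteristic group is a carboxylic acid (terminal –COOH), named with the suffix -oic acid.
A C=C double bond in the chain gives the infix -ene-.
Number the chain so that the carboxylic acid carbon is C-1 by definition.
With this numbering: the double bond between C-3 and C-4; a fluoro group at C-9.
The name is 9-fluorodec-3-enoic acid.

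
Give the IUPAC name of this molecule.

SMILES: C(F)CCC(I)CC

The longest carbon chain is 6 atoms: the parent is hexane.
Choose the numbering such that the substituent locant set {1,4} is lower than {3,6} at the first point of difference.
This places a fluoro group at C-1; an iodo group at C-4.
Substituent prefixes are cited in alphabetical order (multiplying prefixes like di-/tri- are ignored for ordering).
The name is 1-fluoro-4-iodohexane.

1-fluoro-4-iodohexane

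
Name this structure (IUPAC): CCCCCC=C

hept-1-ene

The longest chain bearing the multiple bond is 7 carbons long (heptane).
A C=C double bond in the chain gives the infix -ene-.
Number the chain so that numbering from this end puts the double bond at C-1 rather than C-6.
With this numbering: the double bond between C-1 and C-2.
The name is hept-1-ene.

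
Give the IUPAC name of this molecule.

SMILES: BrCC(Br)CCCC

1,2-dibromohexane

The longest carbon chain is 6 atoms: the parent is hexane.
The numbering direction is chosen so that the substituent locant set {1,2} is lower than {5,6} at the first point of difference.
This places bromo groups at C-1 and C-2.
The name is 1,2-dibromohexane.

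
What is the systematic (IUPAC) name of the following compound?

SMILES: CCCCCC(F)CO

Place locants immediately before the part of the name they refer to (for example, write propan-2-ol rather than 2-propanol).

2-fluoroheptan-1-ol

Counting along the main chain through the –OH group gives 7 carbons: the parent is heptane.
The highest-priority functional group is an alcohol (–OH), so the name ends in -ol.
Number the chain so that numbering from this end puts the hydroxyl group at C-1 rather than C-7.
This places the hydroxyl at C-1; a fluoro group at C-2.
Putting it together: 2-fluoroheptan-1-ol.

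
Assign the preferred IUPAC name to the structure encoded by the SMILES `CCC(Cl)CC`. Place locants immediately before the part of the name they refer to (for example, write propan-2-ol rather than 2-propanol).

3-chloropentane

The longest continuous carbon chain has 5 atoms, so the parent hydride is pentane.
The molecule is symmetric, so either numbering direction gives the same locants.
That gives a chloro group at C-3.
Putting it together: 3-chloropentane.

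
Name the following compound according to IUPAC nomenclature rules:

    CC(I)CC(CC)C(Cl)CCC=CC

6-chloro-7-ethyl-9-iododec-2-ene

The longest carbon chain that includes the multiple bond has 10 carbons, so the parent hydride is decane.
There is one C=C double bond, indicated by the ending -ene.
The numbering direction is chosen so that numbering from this end puts the double bond at C-2 rather than C-8.
With this numbering: the double bond between C-2 and C-3; a chloro group at C-6; an ethyl group at C-7; an iodo group at C-9.
Substituent prefixes are cited in alphabetical order (multiplying prefixes like di-/tri- are ignored for ordering).
Putting it together: 6-chloro-7-ethyl-9-iododec-2-ene.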